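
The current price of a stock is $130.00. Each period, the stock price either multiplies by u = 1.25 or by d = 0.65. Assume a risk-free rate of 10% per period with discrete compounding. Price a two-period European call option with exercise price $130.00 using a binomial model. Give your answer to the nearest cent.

$33.99

Risk-neutral probability p = (1 + 0.1 − 0.65)/(1.25 − 0.65) = 0.4500/0.6000 = 0.7500
Terminal stock prices: S_uu = 203.1, S_ud = 105.6, S_dd = 54.93
Terminal payoffs (S − K): max(73.12, 0) = 73.12, max(-24.38, 0) = 0, max(-75.07, 0) = 0
Node u (S = 162.5): V_u = 1/1.1·[0.7500·73.1250 + 0.2500·0.0000] = 49.8580
Node d (S = 84.5): V_d = 1/1.1·[0.7500·0.0000 + 0.2500·0.0000] = 0.0000
Node 0 (S = 130): V_0 = 1/1.1·[0.7500·49.8580 + 0.2500·0.0000] = 33.9941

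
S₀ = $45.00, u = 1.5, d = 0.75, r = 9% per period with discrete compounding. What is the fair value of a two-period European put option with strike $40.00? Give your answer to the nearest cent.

Risk-neutral probability p = (1 + 0.09 − 0.75)/(1.5 − 0.75) = 0.3400/0.7500 = 0.4533
Terminal stock prices: S_uu = 101.2, S_ud = 50.62, S_dd = 25.31
Terminal payoffs (K − S): max(-61.25, 0) = 0, max(-10.62, 0) = 0, max(14.69, 0) = 14.69
Node u (S = 67.5): V_u = 1/1.09·[0.4533·0.0000 + 0.5467·0.0000] = 0.0000
Node d (S = 33.75): V_d = 1/1.09·[0.4533·0.0000 + 0.5467·14.6875] = 7.3662
Node 0 (S = 45): V_0 = 1/1.09·[0.4533·0.0000 + 0.5467·7.3662] = 3.6944

$3.69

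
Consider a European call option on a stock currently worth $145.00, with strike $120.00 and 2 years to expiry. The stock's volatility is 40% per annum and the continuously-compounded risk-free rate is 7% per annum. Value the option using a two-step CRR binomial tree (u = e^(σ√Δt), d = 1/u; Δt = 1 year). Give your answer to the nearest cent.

CRR parameters: u = e^(σ√Δt) = e^(0.4·√1) = 1.4918, d = 1/u = 0.6703
Per-period rate: rΔt = 0.07·1 = 0.07, so R = e^0.07 = 1.0725
Risk-neutral probability p = (e^0.07 − 0.6703)/(1.4918 − 0.6703) = 0.4022/0.8215 = 0.4896
Terminal stock prices: S_uu = 322.7, S_ud = 145, S_dd = 65.15
Terminal payoffs (S − K): max(202.7, 0) = 202.7, max(25, 0) = 25, max(-54.85, 0) = 0
Node u (S = 216.3): V_u = e^(−0.07)·[0.4896·202.7034 + 0.5104·25.0000] = 104.4273
Node d (S = 97.2): V_d = e^(−0.07)·[0.4896·25.0000 + 0.5104·0.0000] = 11.4119
Node 0 (S = 145): V_0 = e^(−0.07)·[0.4896·104.4273 + 0.5104·11.4119] = 53.0998

$53.10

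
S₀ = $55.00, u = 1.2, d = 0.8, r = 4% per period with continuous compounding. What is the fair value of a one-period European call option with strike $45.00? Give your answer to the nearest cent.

Risk-neutral probability p = (e^0.04 − 0.8)/(1.2 − 0.8) = 0.2408/0.4000 = 0.6020
Terminal stock prices: S_u = 66, S_d = 44
Terminal payoffs (S − K): max(21, 0) = 21, max(-1, 0) = 0
Node 0 (S = 55): V_0 = e^(−0.04)·[0.6020·21.0000 + 0.3980·0.0000] = 12.1468

$12.15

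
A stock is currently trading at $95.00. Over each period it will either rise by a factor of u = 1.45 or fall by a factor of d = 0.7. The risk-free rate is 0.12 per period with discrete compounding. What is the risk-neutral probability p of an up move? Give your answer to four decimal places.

Risk-neutral probability p = (1 + 0.12 − 0.7)/(1.45 − 0.7) = 0.4200/0.7500 = 0.5600

p = 0.5600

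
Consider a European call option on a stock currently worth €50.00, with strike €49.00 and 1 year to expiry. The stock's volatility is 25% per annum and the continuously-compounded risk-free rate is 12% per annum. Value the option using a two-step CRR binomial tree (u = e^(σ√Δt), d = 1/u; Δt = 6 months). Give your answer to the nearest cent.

€8.23

CRR parameters: u = e^(σ√Δt) = e^(0.25·√0.5) = 1.1934, d = 1/u = 0.8380
Per-period rate: rΔt = 0.12·0.5 = 0.06, so R = e^0.06 = 1.0618
Risk-neutral probability p = (e^0.06 − 0.8380)/(1.1934 − 0.8380) = 0.2239/0.3554 = 0.6299
Terminal stock prices: S_uu = 71.21, S_ud = 50, S_dd = 35.11
Terminal payoffs (S − K): max(22.21, 0) = 22.21, max(1, 0) = 1, max(-13.89, 0) = 0
Node u (S = 59.67): V_u = e^(−0.06)·[0.6299·22.2060 + 0.3701·1.0000] = 13.5218
Node d (S = 41.9): V_d = e^(−0.06)·[0.6299·1.0000 + 0.3701·0.0000] = 0.5932
Node 0 (S = 50): V_0 = e^(−0.06)·[0.6299·13.5218 + 0.3701·0.5932] = 8.2283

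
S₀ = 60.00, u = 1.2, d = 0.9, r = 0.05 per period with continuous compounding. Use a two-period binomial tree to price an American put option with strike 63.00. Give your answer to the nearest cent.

4.24

Risk-neutral probability p = (e^0.05 − 0.9)/(1.2 − 0.9) = 0.1513/0.3000 = 0.5042
Terminal stock prices: S_uu = 86.4, S_ud = 64.8, S_dd = 48.6
Terminal payoffs (K − S): max(-23.4, 0) = 0, max(-1.8, 0) = 0, max(14.4, 0) = 14.4
Node u (S = 72): continuation = e^(−0.05)·[0.5042·0.0000 + 0.4958·0.0000] = 0.0000; exercise value = 0.0000 ≤ continuation, so V_u = 0.0000
Node d (S = 54): continuation = e^(−0.05)·[0.5042·0.0000 + 0.4958·14.4000] = 6.7908; exercise value = 9.0000 > continuation, so V_d = 9.0000 (exercise)
Node 0 (S = 60): continuation = e^(−0.05)·[0.5042·0.0000 + 0.4958·9.0000] = 4.2443; exercise value = 3.0000 ≤ continuation, so V_0 = 4.2443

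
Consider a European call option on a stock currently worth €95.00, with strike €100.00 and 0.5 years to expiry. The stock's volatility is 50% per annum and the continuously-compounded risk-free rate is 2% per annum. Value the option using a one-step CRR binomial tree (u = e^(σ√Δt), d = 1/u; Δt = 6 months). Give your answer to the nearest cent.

€14.90

CRR parameters: u = e^(σ√Δt) = e^(0.5·√0.5) = 1.4241, d = 1/u = 0.7022
Per-period rate: rΔt = 0.02·0.5 = 0.01, so R = e^0.01 = 1.0101
Risk-neutral probability p = (e^0.01 − 0.7022)/(1.4241 − 0.7022) = 0.3079/0.7219 = 0.4264
Terminal stock prices: S_u = 135.3, S_d = 66.71
Terminal payoffs (S − K): max(35.29, 0) = 35.29, max(-33.29, 0) = 0
Node 0 (S = 95): V_0 = e^(−0.01)·[0.4264·35.2913 + 0.5736·0.0000] = 14.9000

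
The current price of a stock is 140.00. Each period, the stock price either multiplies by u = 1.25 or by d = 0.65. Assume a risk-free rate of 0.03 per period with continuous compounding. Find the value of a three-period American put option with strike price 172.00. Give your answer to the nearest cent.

Risk-neutral probability p = (e^0.03 − 0.65)/(1.25 − 0.65) = 0.3805/0.6000 = 0.6341
Terminal stock prices: S_uuu = 273.4, S_uud = 142.2, S_udd = 73.94, S_ddd = 38.45
Terminal payoffs (K − S): max(-101.4, 0) = 0, max(29.81, 0) = 29.81, max(98.06, 0) = 98.06, max(133.6, 0) = 133.6
Node uu (S = 218.8): continuation = e^(−0.03)·[0.6341·0.0000 + 0.3659·29.8125] = 10.5863; exercise value = 0.0000 ≤ continuation, so V_uu = 10.5863
Node ud (S = 113.8): continuation = e^(−0.03)·[0.6341·29.8125 + 0.3659·98.0625] = 53.1666; exercise value = 58.2500 > continuation, so V_ud = 58.2500 (exercise)
Node dd (S = 59.15): continuation = e^(−0.03)·[0.6341·98.0625 + 0.3659·133.5525] = 107.7666; exercise value = 112.8500 > continuation, so V_dd = 112.8500 (exercise)
Node u (S = 175): continuation = e^(−0.03)·[0.6341·10.5863 + 0.3659·58.2500] = 27.1985; exercise value = 0.0000 ≤ continuation, so V_u = 27.1985
Node d (S = 91): continuation = e^(−0.03)·[0.6341·58.2500 + 0.3659·112.8500] = 75.9166; exercise value = 81.0000 > continuation, so V_d = 81.0000 (exercise)
Node 0 (S = 140): continuation = e^(−0.03)·[0.6341·27.1985 + 0.3659·81.0000] = 45.4993; exercise value = 32.0000 ≤ continuation, so V_0 = 45.4993

45.50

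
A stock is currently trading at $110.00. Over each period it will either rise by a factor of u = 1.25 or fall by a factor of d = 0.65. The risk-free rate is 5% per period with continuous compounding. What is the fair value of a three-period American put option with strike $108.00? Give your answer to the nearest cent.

Risk-neutral probability p = (e^0.05 − 0.65)/(1.25 − 0.65) = 0.4013/0.6000 = 0.6688
Terminal stock prices: S_uuu = 214.8, S_uud = 111.7, S_udd = 58.09, S_ddd = 30.21
Terminal payoffs (K − S): max(-106.8, 0) = 0, max(-3.719, 0) = 0, max(49.91, 0) = 49.91, max(77.79, 0) = 77.79
Node uu (S = 171.9): continuation = e^(−0.05)·[0.6688·0.0000 + 0.3312·0.0000] = 0.0000; exercise value = 0.0000 ≤ continuation, so V_uu = 0.0000
Node ud (S = 89.38): continuation = e^(−0.05)·[0.6688·0.0000 + 0.3312·49.9062] = 15.7235; exercise value = 18.6250 > continuation, so V_ud = 18.6250 (exercise)
Node dd (S = 46.48): continuation = e^(−0.05)·[0.6688·49.9062 + 0.3312·77.7912] = 56.2578; exercise value = 61.5250 > continuation, so V_dd = 61.5250 (exercise)
Node u (S = 137.5): continuation = e^(−0.05)·[0.6688·0.0000 + 0.3312·18.6250] = 5.8680; exercise value = 0.0000 ≤ continuation, so V_u = 5.8680
Node d (S = 71.5): continuation = e^(−0.05)·[0.6688·18.6250 + 0.3312·61.5250] = 31.2328; exercise value = 36.5000 > continuation, so V_d = 36.5000 (exercise)
Node 0 (S = 110): continuation = e^(−0.05)·[0.6688·5.8680 + 0.3312·36.5000] = 15.2328; exercise value = 0.0000 ≤ continuation, so V_0 = 15.2328

$15.23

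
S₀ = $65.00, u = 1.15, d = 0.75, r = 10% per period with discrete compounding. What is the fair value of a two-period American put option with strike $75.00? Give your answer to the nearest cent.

$10.00

Risk-neutral probability p = (1 + 0.1 − 0.75)/(1.15 − 0.75) = 0.3500/0.4000 = 0.8750
Terminal stock prices: S_uu = 85.96, S_ud = 56.06, S_dd = 36.56
Terminal payoffs (K − S): max(-10.96, 0) = 0, max(18.94, 0) = 18.94, max(38.44, 0) = 38.44
Node u (S = 74.75): continuation = 1/1.1·[0.8750·0.0000 + 0.1250·18.9375] = 2.1520; exercise value = 0.2500 ≤ continuation, so V_u = 2.1520
Node d (S = 48.75): continuation = 1/1.1·[0.8750·18.9375 + 0.1250·38.4375] = 19.4318; exercise value = 26.2500 > continuation, so V_d = 26.2500 (exercise)
Node 0 (S = 65): continuation = 1/1.1·[0.8750·2.1520 + 0.1250·26.2500] = 4.6948; exercise value = 10.0000 > continuation, so V_0 = 10.0000 (exercise)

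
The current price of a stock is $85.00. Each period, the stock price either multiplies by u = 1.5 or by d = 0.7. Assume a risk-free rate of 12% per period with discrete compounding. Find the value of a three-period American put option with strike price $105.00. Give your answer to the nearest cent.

$22.88

Risk-neutral probability p = (1 + 0.12 − 0.7)/(1.5 − 0.7) = 0.4200/0.8000 = 0.5250
Terminal stock prices: S_uuu = 286.9, S_uud = 133.9, S_udd = 62.47, S_ddd = 29.15
Terminal payoffs (K − S): max(-181.9, 0) = 0, max(-28.88, 0) = 0, max(42.53, 0) = 42.53, max(75.84, 0) = 75.84
Node uu (S = 191.2): continuation = 1/1.12·[0.5250·0.0000 + 0.4750·0.0000] = 0.0000; exercise value = 0.0000 ≤ continuation, so V_uu = 0.0000
Node ud (S = 89.25): continuation = 1/1.12·[0.5250·0.0000 + 0.4750·42.5250] = 18.0352; exercise value = 15.7500 ≤ continuation, so V_ud = 18.0352
Node dd (S = 41.65): continuation = 1/1.12·[0.5250·42.5250 + 0.4750·75.8450] = 52.1000; exercise value = 63.3500 > continuation, so V_dd = 63.3500 (exercise)
Node u (S = 127.5): continuation = 1/1.12·[0.5250·0.0000 + 0.4750·18.0352] = 7.6488; exercise value = 0.0000 ≤ continuation, so V_u = 7.6488
Node d (S = 59.5): continuation = 1/1.12·[0.5250·18.0352 + 0.4750·63.3500] = 35.3212; exercise value = 45.5000 > continuation, so V_d = 45.5000 (exercise)
Node 0 (S = 85): continuation = 1/1.12·[0.5250·7.6488 + 0.4750·45.5000] = 22.8823; exercise value = 20.0000 ≤ continuation, so V_0 = 22.8823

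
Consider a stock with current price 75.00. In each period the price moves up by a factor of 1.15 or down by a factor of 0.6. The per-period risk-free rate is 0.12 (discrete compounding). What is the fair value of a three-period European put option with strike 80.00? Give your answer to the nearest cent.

Risk-neutral probability p = (1 + 0.12 − 0.6)/(1.15 − 0.6) = 0.5200/0.5500 = 0.9455
Terminal stock prices: S_uuu = 114.1, S_uud = 59.51, S_udd = 31.05, S_ddd = 16.2
Terminal payoffs (K − S): max(-34.07, 0) = 0, max(20.49, 0) = 20.49, max(48.95, 0) = 48.95, max(63.8, 0) = 63.8
Node uu (S = 99.19): V_uu = 1/1.12·[0.9455·0.0000 + 0.0545·20.4875] = 0.9978
Node ud (S = 51.75): V_ud = 1/1.12·[0.9455·20.4875 + 0.0545·48.9500] = 19.6786
Node dd (S = 27): V_dd = 1/1.12·[0.9455·48.9500 + 0.0545·63.8000] = 44.4286
Node u (S = 86.25): V_u = 1/1.12·[0.9455·0.9978 + 0.0545·19.6786] = 1.8006
Node d (S = 45): V_d = 1/1.12·[0.9455·19.6786 + 0.0545·44.4286] = 18.7755
Node 0 (S = 75): V_0 = 1/1.12·[0.9455·1.8006 + 0.0545·18.7755] = 2.4344

2.43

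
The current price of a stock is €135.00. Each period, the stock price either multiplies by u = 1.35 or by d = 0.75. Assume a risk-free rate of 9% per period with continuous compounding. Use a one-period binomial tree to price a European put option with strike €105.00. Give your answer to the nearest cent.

€1.46

Risk-neutral probability p = (e^0.09 − 0.75)/(1.35 − 0.75) = 0.3442/0.6000 = 0.5736
Terminal stock prices: S_u = 182.2, S_d = 101.2
Terminal payoffs (K − S): max(-77.25, 0) = 0, max(3.75, 0) = 3.75
Node 0 (S = 135): V_0 = e^(−0.09)·[0.5736·0.0000 + 0.4264·3.7500] = 1.4613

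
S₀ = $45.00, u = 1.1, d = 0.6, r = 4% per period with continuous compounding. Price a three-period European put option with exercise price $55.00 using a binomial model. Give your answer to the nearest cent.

Risk-neutral probability p = (e^0.04 − 0.6)/(1.1 − 0.6) = 0.4408/0.5000 = 0.8816
Terminal stock prices: S_uuu = 59.9, S_uud = 32.67, S_udd = 17.82, S_ddd = 9.72
Terminal payoffs (K − S): max(-4.895, 0) = 0, max(22.33, 0) = 22.33, max(37.18, 0) = 37.18, max(45.28, 0) = 45.28
Node uu (S = 54.45): V_uu = e^(−0.04)·[0.8816·0.0000 + 0.1184·22.3300] = 2.5397
Node ud (S = 29.7): V_ud = e^(−0.04)·[0.8816·22.3300 + 0.1184·37.1800] = 23.1434
Node dd (S = 16.2): V_dd = e^(−0.04)·[0.8816·37.1800 + 0.1184·45.2800] = 36.6434
Node u (S = 49.5): V_u = e^(−0.04)·[0.8816·2.5397 + 0.1184·23.1434] = 4.7836
Node d (S = 27): V_d = e^(−0.04)·[0.8816·23.1434 + 0.1184·36.6434] = 23.7714
Node 0 (S = 45): V_0 = e^(−0.04)·[0.8816·4.7836 + 0.1184·23.7714] = 6.7556

$6.76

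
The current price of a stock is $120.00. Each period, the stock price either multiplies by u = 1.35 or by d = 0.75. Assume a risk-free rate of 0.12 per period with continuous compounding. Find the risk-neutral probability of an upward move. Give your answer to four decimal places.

p = 0.6292

Risk-neutral probability p = (e^0.12 − 0.75)/(1.35 − 0.75) = 0.3775/0.6000 = 0.6292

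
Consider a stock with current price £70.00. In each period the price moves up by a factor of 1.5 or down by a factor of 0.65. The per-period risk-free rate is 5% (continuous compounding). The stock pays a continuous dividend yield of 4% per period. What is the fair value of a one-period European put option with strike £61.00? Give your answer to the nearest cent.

£8.50

Per-period risk-free factor R = e^0.05 = 1.0513; dividend-adjusted growth = e^(0.05−0.04) = 1.0101.
Risk-neutral probability p = (1.0101 − 0.65)/(1.5 − 0.65) = 0.3601/0.8500 = 0.4236
Terminal stock prices: S_u = 105, S_d = 45.5
Terminal payoffs (K − S): max(-44, 0) = 0, max(15.5, 0) = 15.5
Node 0 (S = 70): V_0 = e^(−0.05)·[0.4236·0.0000 + 0.5764·15.5000] = 8.4986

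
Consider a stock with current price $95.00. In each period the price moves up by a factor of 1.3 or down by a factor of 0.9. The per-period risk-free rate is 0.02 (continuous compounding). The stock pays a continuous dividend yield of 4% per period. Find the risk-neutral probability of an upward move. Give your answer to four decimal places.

p = 0.2005

Per-period risk-free factor R = e^0.02 = 1.0202; dividend-adjusted growth = e^(0.02−0.04) = 0.9802.
Risk-neutral probability p = (0.9802 − 0.9)/(1.3 − 0.9) = 0.0802/0.4000 = 0.2005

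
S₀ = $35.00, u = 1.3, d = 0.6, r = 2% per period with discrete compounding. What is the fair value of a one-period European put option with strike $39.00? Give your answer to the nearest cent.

Risk-neutral probability p = (1 + 0.02 − 0.6)/(1.3 − 0.6) = 0.4200/0.7000 = 0.6000
Terminal stock prices: S_u = 45.5, S_d = 21
Terminal payoffs (K − S): max(-6.5, 0) = 0, max(18, 0) = 18
Node 0 (S = 35): V_0 = 1/1.02·[0.6000·0.0000 + 0.4000·18.0000] = 7.0588

$7.06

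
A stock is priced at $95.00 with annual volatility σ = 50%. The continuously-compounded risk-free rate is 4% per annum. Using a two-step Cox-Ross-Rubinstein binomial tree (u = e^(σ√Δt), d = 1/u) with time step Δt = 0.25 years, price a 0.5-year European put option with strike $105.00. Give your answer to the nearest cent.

$18.52

CRR parameters: u = e^(σ√Δt) = e^(0.5·√0.25) = 1.2840, d = 1/u = 0.7788
Per-period rate: rΔt = 0.04·0.25 = 0.01, so R = e^0.01 = 1.0101
Risk-neutral probability p = (e^0.01 − 0.7788)/(1.2840 − 0.7788) = 0.2312/0.5052 = 0.4577
Terminal stock prices: S_uu = 156.6, S_ud = 95, S_dd = 57.62
Terminal payoffs (K − S): max(-51.63, 0) = 0, max(10, 0) = 10, max(47.38, 0) = 47.38
Node u (S = 122): V_u = e^(−0.01)·[0.4577·0.0000 + 0.5423·10.0000] = 5.3689
Node d (S = 73.99): V_d = e^(−0.01)·[0.4577·10.0000 + 0.5423·47.3796] = 29.9692
Node 0 (S = 95): V_0 = e^(−0.01)·[0.4577·5.3689 + 0.5423·29.9692] = 18.5231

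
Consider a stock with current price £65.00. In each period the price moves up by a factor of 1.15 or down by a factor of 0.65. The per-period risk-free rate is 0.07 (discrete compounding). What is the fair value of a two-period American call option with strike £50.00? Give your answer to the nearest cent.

Risk-neutral probability p = (1 + 0.07 − 0.65)/(1.15 − 0.65) = 0.4200/0.5000 = 0.8400
Terminal stock prices: S_uu = 85.96, S_ud = 48.59, S_dd = 27.46
Terminal payoffs (S − K): max(35.96, 0) = 35.96, max(-1.413, 0) = 0, max(-22.54, 0) = 0
Node u (S = 74.75): continuation = 1/1.07·[0.8400·35.9625 + 0.1600·0.0000] = 28.2322; exercise value = 24.7500 ≤ continuation, so V_u = 28.2322
Node d (S = 42.25): continuation = 1/1.07·[0.8400·0.0000 + 0.1600·0.0000] = 0.0000; exercise value = 0.0000 ≤ continuation, so V_d = 0.0000
Node 0 (S = 65): continuation = 1/1.07·[0.8400·28.2322 + 0.1600·0.0000] = 22.1636; exercise value = 15.0000 ≤ continuation, so V_0 = 22.1636

£22.16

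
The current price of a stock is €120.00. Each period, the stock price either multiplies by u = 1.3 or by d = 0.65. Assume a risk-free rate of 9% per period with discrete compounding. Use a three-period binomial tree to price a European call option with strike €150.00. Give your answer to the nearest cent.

€27.22

Risk-neutral probability p = (1 + 0.09 − 0.65)/(1.3 − 0.65) = 0.4400/0.6500 = 0.6769
Terminal stock prices: S_uuu = 263.6, S_uud = 131.8, S_udd = 65.91, S_ddd = 32.95
Terminal payoffs (S − K): max(113.6, 0) = 113.6, max(-18.18, 0) = 0, max(-84.09, 0) = 0, max(-117, 0) = 0
Node uu (S = 202.8): V_uu = 1/1.09·[0.6769·113.6400 + 0.3231·0.0000] = 70.5739
Node ud (S = 101.4): V_ud = 1/1.09·[0.6769·0.0000 + 0.3231·0.0000] = 0.0000
Node dd (S = 50.7): V_dd = 1/1.09·[0.6769·0.0000 + 0.3231·0.0000] = 0.0000
Node u (S = 156): V_u = 1/1.09·[0.6769·70.5739 + 0.3231·0.0000] = 43.8285
Node d (S = 78): V_d = 1/1.09·[0.6769·0.0000 + 0.3231·0.0000] = 0.0000
Node 0 (S = 120): V_0 = 1/1.09·[0.6769·43.8285 + 0.3231·0.0000] = 27.2188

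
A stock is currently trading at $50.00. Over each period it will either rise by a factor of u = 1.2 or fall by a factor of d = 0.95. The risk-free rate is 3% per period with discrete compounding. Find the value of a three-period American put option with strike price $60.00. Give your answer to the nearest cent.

Risk-neutral probability p = (1 + 0.03 − 0.95)/(1.2 − 0.95) = 0.0800/0.2500 = 0.3200
Terminal stock prices: S_uuu = 86.4, S_uud = 68.4, S_udd = 54.15, S_ddd = 42.87
Terminal payoffs (K − S): max(-26.4, 0) = 0, max(-8.4, 0) = 0, max(5.85, 0) = 5.85, max(17.13, 0) = 17.13
Node uu (S = 72): continuation = 1/1.03·[0.3200·0.0000 + 0.6800·0.0000] = 0.0000; exercise value = 0.0000 ≤ continuation, so V_uu = 0.0000
Node ud (S = 57): continuation = 1/1.03·[0.3200·0.0000 + 0.6800·5.8500] = 3.8621; exercise value = 3.0000 ≤ continuation, so V_ud = 3.8621
Node dd (S = 45.12): continuation = 1/1.03·[0.3200·5.8500 + 0.6800·17.1313] = 13.1274; exercise value = 14.8750 > continuation, so V_dd = 14.8750 (exercise)
Node u (S = 60): continuation = 1/1.03·[0.3200·0.0000 + 0.6800·3.8621] = 2.5498; exercise value = 0.0000 ≤ continuation, so V_u = 2.5498
Node d (S = 47.5): continuation = 1/1.03·[0.3200·3.8621 + 0.6800·14.8750] = 11.0203; exercise value = 12.5000 > continuation, so V_d = 12.5000 (exercise)
Node 0 (S = 50): continuation = 1/1.03·[0.3200·2.5498 + 0.6800·12.5000] = 9.0446; exercise value = 10.0000 > continuation, so V_0 = 10.0000 (exercise)

$10.00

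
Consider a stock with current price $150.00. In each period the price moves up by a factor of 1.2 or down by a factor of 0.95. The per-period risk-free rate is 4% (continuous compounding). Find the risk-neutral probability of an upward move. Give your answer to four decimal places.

Risk-neutral probability p = (e^0.04 − 0.95)/(1.2 − 0.95) = 0.0908/0.2500 = 0.3632

p = 0.3632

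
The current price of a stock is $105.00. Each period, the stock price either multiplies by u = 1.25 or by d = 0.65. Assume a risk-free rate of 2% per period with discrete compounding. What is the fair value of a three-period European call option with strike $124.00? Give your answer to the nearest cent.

$17.92

Risk-neutral probability p = (1 + 0.02 − 0.65)/(1.25 − 0.65) = 0.3700/0.6000 = 0.6167
Terminal stock prices: S_uuu = 205.1, S_uud = 106.6, S_udd = 55.45, S_ddd = 28.84
Terminal payoffs (S − K): max(81.08, 0) = 81.08, max(-17.36, 0) = 0, max(-68.55, 0) = 0, max(-95.16, 0) = 0
Node uu (S = 164.1): V_uu = 1/1.02·[0.6167·81.0781 + 0.3833·0.0000] = 49.0178
Node ud (S = 85.31): V_ud = 1/1.02·[0.6167·0.0000 + 0.3833·0.0000] = 0.0000
Node dd (S = 44.36): V_dd = 1/1.02·[0.6167·0.0000 + 0.3833·0.0000] = 0.0000
Node u (S = 131.2): V_u = 1/1.02·[0.6167·49.0178 + 0.3833·0.0000] = 29.6350
Node d (S = 68.25): V_d = 1/1.02·[0.6167·0.0000 + 0.3833·0.0000] = 0.0000
Node 0 (S = 105): V_0 = 1/1.02·[0.6167·29.6350 + 0.3833·0.0000] = 17.9166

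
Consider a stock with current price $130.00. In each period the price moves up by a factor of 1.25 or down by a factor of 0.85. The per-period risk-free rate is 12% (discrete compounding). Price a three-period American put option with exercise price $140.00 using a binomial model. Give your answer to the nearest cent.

Risk-neutral probability p = (1 + 0.12 − 0.85)/(1.25 − 0.85) = 0.2700/0.4000 = 0.6750
Terminal stock prices: S_uuu = 253.9, S_uud = 172.7, S_udd = 117.4, S_ddd = 79.84
Terminal payoffs (K − S): max(-113.9, 0) = 0, max(-32.66, 0) = 0, max(22.59, 0) = 22.59, max(60.16, 0) = 60.16
Node uu (S = 203.1): continuation = 1/1.12·[0.6750·0.0000 + 0.3250·0.0000] = 0.0000; exercise value = 0.0000 ≤ continuation, so V_uu = 0.0000
Node ud (S = 138.1): continuation = 1/1.12·[0.6750·0.0000 + 0.3250·22.5938] = 6.5562; exercise value = 1.8750 ≤ continuation, so V_ud = 6.5562
Node dd (S = 93.92): continuation = 1/1.12·[0.6750·22.5938 + 0.3250·60.1638] = 31.0750; exercise value = 46.0750 > continuation, so V_dd = 46.0750 (exercise)
Node u (S = 162.5): continuation = 1/1.12·[0.6750·0.0000 + 0.3250·6.5562] = 1.9025; exercise value = 0.0000 ≤ continuation, so V_u = 1.9025
Node d (S = 110.5): continuation = 1/1.12·[0.6750·6.5562 + 0.3250·46.0750] = 17.3213; exercise value = 29.5000 > continuation, so V_d = 29.5000 (exercise)
Node 0 (S = 130): continuation = 1/1.12·[0.6750·1.9025 + 0.3250·29.5000] = 9.7068; exercise value = 10.0000 > continuation, so V_0 = 10.0000 (exercise)

$10.00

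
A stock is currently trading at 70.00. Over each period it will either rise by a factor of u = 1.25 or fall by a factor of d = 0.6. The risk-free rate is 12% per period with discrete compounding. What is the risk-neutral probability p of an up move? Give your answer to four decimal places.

p = 0.8000

Risk-neutral probability p = (1 + 0.12 − 0.6)/(1.25 − 0.6) = 0.5200/0.6500 = 0.8000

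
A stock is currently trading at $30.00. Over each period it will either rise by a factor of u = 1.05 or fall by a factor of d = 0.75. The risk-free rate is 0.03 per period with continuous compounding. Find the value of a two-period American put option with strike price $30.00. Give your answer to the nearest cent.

Risk-neutral probability p = (e^0.03 − 0.75)/(1.05 − 0.75) = 0.2805/0.3000 = 0.9348
Terminal stock prices: S_uu = 33.08, S_ud = 23.62, S_dd = 16.88
Terminal payoffs (K − S): max(-3.075, 0) = 0, max(6.375, 0) = 6.375, max(13.12, 0) = 13.12
Node u (S = 31.5): continuation = e^(−0.03)·[0.9348·0.0000 + 0.0652·6.3750] = 0.4031; exercise value = 0.0000 ≤ continuation, so V_u = 0.4031
Node d (S = 22.5): continuation = e^(−0.03)·[0.9348·6.3750 + 0.0652·13.1250] = 6.6134; exercise value = 7.5000 > continuation, so V_d = 7.5000 (exercise)
Node 0 (S = 30): continuation = e^(−0.03)·[0.9348·0.4031 + 0.0652·7.5000] = 0.8399; exercise value = 0.0000 ≤ continuation, so V_0 = 0.8399

$0.84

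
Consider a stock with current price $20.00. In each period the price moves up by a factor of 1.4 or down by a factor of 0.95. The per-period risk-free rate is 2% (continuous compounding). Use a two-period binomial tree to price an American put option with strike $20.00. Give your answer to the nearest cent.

$1.33

Risk-neutral probability p = (e^0.02 − 0.95)/(1.4 − 0.95) = 0.0702/0.4500 = 0.1560
Terminal stock prices: S_uu = 39.2, S_ud = 26.6, S_dd = 18.05
Terminal payoffs (K − S): max(-19.2, 0) = 0, max(-6.6, 0) = 0, max(1.95, 0) = 1.95
Node u (S = 28): continuation = e^(−0.02)·[0.1560·0.0000 + 0.8440·0.0000] = 0.0000; exercise value = 0.0000 ≤ continuation, so V_u = 0.0000
Node d (S = 19): continuation = e^(−0.02)·[0.1560·0.0000 + 0.8440·1.9500] = 1.6132; exercise value = 1.0000 ≤ continuation, so V_d = 1.6132
Node 0 (S = 20): continuation = e^(−0.02)·[0.1560·0.0000 + 0.8440·1.6132] = 1.3346; exercise value = 0.0000 ≤ continuation, so V_0 = 1.3346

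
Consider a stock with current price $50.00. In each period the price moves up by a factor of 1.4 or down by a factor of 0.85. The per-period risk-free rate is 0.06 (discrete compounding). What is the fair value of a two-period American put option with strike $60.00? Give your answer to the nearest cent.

$10.31

Risk-neutral probability p = (1 + 0.06 − 0.85)/(1.4 − 0.85) = 0.2100/0.5500 = 0.3818
Terminal stock prices: S_uu = 98, S_ud = 59.5, S_dd = 36.12
Terminal payoffs (K − S): max(-38, 0) = 0, max(0.5, 0) = 0.5, max(23.88, 0) = 23.88
Node u (S = 70): continuation = 1/1.06·[0.3818·0.0000 + 0.6182·0.5000] = 0.2916; exercise value = 0.0000 ≤ continuation, so V_u = 0.2916
Node d (S = 42.5): continuation = 1/1.06·[0.3818·0.5000 + 0.6182·23.8750] = 14.1038; exercise value = 17.5000 > continuation, so V_d = 17.5000 (exercise)
Node 0 (S = 50): continuation = 1/1.06·[0.3818·0.2916 + 0.6182·17.5000] = 10.3109; exercise value = 10.0000 ≤ continuation, so V_0 = 10.3109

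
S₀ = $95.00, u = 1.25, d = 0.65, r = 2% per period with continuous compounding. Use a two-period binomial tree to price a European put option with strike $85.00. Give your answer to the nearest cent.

Risk-neutral probability p = (e^0.02 − 0.65)/(1.25 − 0.65) = 0.3702/0.6000 = 0.6170
Terminal stock prices: S_uu = 148.4, S_ud = 77.19, S_dd = 40.14
Terminal payoffs (K − S): max(-63.44, 0) = 0, max(7.812, 0) = 7.812, max(44.86, 0) = 44.86
Node u (S = 118.8): V_u = e^(−0.02)·[0.6170·0.0000 + 0.3830·7.8125] = 2.9329
Node d (S = 61.75): V_d = e^(−0.02)·[0.6170·7.8125 + 0.3830·44.8625] = 21.5669
Node 0 (S = 95): V_0 = e^(−0.02)·[0.6170·2.9329 + 0.3830·21.5669] = 9.8703

$9.87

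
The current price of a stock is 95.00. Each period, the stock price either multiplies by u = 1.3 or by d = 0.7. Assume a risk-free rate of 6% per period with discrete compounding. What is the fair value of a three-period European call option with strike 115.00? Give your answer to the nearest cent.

Risk-neutral probability p = (1 + 0.06 − 0.7)/(1.3 − 0.7) = 0.3600/0.6000 = 0.6000
Terminal stock prices: S_uuu = 208.7, S_uud = 112.4, S_udd = 60.51, S_ddd = 32.58
Terminal payoffs (S − K): max(93.72, 0) = 93.72, max(-2.615, 0) = 0, max(-54.49, 0) = 0, max(-82.42, 0) = 0
Node uu (S = 160.6): V_uu = 1/1.06·[0.6000·93.7150 + 0.4000·0.0000] = 53.0462
Node ud (S = 86.45): V_ud = 1/1.06·[0.6000·0.0000 + 0.4000·0.0000] = 0.0000
Node dd (S = 46.55): V_dd = 1/1.06·[0.6000·0.0000 + 0.4000·0.0000] = 0.0000
Node u (S = 123.5): V_u = 1/1.06·[0.6000·53.0462 + 0.4000·0.0000] = 30.0262
Node d (S = 66.5): V_d = 1/1.06·[0.6000·0.0000 + 0.4000·0.0000] = 0.0000
Node 0 (S = 95): V_0 = 1/1.06·[0.6000·30.0262 + 0.4000·0.0000] = 16.9959

17.00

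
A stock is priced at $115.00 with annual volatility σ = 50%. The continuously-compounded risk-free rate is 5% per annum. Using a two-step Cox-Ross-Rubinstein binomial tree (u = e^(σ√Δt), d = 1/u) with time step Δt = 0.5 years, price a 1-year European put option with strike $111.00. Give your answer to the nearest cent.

CRR parameters: u = e^(σ√Δt) = e^(0.5·√0.5) = 1.4241, d = 1/u = 0.7022
Per-period rate: rΔt = 0.05·0.5 = 0.025, so R = e^0.025 = 1.0253
Risk-neutral probability p = (e^0.025 − 0.7022)/(1.4241 − 0.7022) = 0.3231/0.7219 = 0.4476
Terminal stock prices: S_uu = 233.2, S_ud = 115, S_dd = 56.7
Terminal payoffs (K − S): max(-122.2, 0) = 0, max(-4, 0) = 0, max(54.3, 0) = 54.3
Node u (S = 163.8): V_u = e^(−0.025)·[0.4476·0.0000 + 0.5524·0.0000] = 0.0000
Node d (S = 80.75): V_d = e^(−0.025)·[0.4476·0.0000 + 0.5524·54.2971] = 29.2539
Node 0 (S = 115): V_0 = e^(−0.025)·[0.4476·0.0000 + 0.5524·29.2539] = 15.7612

$15.76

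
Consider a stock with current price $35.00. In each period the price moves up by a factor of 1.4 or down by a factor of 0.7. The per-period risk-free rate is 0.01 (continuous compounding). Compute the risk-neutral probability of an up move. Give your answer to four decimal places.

p = 0.4429

Risk-neutral probability p = (e^0.01 − 0.7)/(1.4 − 0.7) = 0.3101/0.7000 = 0.4429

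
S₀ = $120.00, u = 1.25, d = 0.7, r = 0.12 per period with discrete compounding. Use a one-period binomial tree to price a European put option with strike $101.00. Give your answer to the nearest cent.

Risk-neutral probability p = (1 + 0.12 − 0.7)/(1.25 − 0.7) = 0.4200/0.5500 = 0.7636
Terminal stock prices: S_u = 150, S_d = 84
Terminal payoffs (K − S): max(-49, 0) = 0, max(17, 0) = 17
Node 0 (S = 120): V_0 = 1/1.12·[0.7636·0.0000 + 0.2364·17.0000] = 3.5877

$3.59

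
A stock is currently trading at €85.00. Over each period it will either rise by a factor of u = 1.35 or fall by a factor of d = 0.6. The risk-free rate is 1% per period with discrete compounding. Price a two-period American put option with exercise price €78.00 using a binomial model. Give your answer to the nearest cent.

Risk-neutral probability p = (1 + 0.01 − 0.6)/(1.35 − 0.6) = 0.4100/0.7500 = 0.5467
Terminal stock prices: S_uu = 154.9, S_ud = 68.85, S_dd = 30.6
Terminal payoffs (K − S): max(-76.91, 0) = 0, max(9.15, 0) = 9.15, max(47.4, 0) = 47.4
Node u (S = 114.8): continuation = 1/1.01·[0.5467·0.0000 + 0.4533·9.1500] = 4.1069; exercise value = 0.0000 ≤ continuation, so V_u = 4.1069
Node d (S = 51): continuation = 1/1.01·[0.5467·9.1500 + 0.4533·47.4000] = 26.2277; exercise value = 27.0000 > continuation, so V_d = 27.0000 (exercise)
Node 0 (S = 85): continuation = 1/1.01·[0.5467·4.1069 + 0.4533·27.0000] = 14.3417; exercise value = 0.0000 ≤ continuation, so V_0 = 14.3417

€14.34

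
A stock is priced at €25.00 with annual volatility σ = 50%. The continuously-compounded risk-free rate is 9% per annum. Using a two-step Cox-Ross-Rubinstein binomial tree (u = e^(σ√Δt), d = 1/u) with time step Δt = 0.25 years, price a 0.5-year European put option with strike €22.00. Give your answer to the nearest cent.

CRR parameters: u = e^(σ√Δt) = e^(0.5·√0.25) = 1.2840, d = 1/u = 0.7788
Per-period rate: rΔt = 0.09·0.25 = 0.0225, so R = e^0.0225 = 1.0228
Risk-neutral probability p = (e^0.0225 − 0.7788)/(1.2840 − 0.7788) = 0.2440/0.5052 = 0.4829
Terminal stock prices: S_uu = 41.22, S_ud = 25, S_dd = 15.16
Terminal payoffs (K − S): max(-19.22, 0) = 0, max(-3, 0) = 0, max(6.837, 0) = 6.837
Node u (S = 32.1): V_u = e^(−0.0225)·[0.4829·0.0000 + 0.5171·0.0000] = 0.0000
Node d (S = 19.47): V_d = e^(−0.0225)·[0.4829·0.0000 + 0.5171·6.8367] = 3.4569
Node 0 (S = 25): V_0 = e^(−0.0225)·[0.4829·0.0000 + 0.5171·3.4569] = 1.7479

€1.75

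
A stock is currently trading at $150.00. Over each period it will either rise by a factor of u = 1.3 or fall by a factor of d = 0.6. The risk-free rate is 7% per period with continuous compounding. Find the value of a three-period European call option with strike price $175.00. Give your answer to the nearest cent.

Risk-neutral probability p = (e^0.07 − 0.6)/(1.3 − 0.6) = 0.4725/0.7000 = 0.6750
Terminal stock prices: S_uuu = 329.6, S_uud = 152.1, S_udd = 70.2, S_ddd = 32.4
Terminal payoffs (S − K): max(154.6, 0) = 154.6, max(-22.9, 0) = 0, max(-104.8, 0) = 0, max(-142.6, 0) = 0
Node uu (S = 253.5): V_uu = e^(−0.07)·[0.6750·154.5500 + 0.3250·0.0000] = 97.2702
Node ud (S = 117): V_ud = e^(−0.07)·[0.6750·0.0000 + 0.3250·0.0000] = 0.0000
Node dd (S = 54): V_dd = e^(−0.07)·[0.6750·0.0000 + 0.3250·0.0000] = 0.0000
Node u (S = 195): V_u = e^(−0.07)·[0.6750·97.2702 + 0.3250·0.0000] = 61.2196
Node d (S = 90): V_d = e^(−0.07)·[0.6750·0.0000 + 0.3250·0.0000] = 0.0000
Node 0 (S = 150): V_0 = e^(−0.07)·[0.6750·61.2196 + 0.3250·0.0000] = 38.5302

$38.53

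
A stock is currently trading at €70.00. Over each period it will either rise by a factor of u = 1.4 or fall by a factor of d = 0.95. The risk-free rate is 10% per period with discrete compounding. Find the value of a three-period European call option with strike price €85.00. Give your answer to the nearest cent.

€11.70

Risk-neutral probability p = (1 + 0.1 − 0.95)/(1.4 − 0.95) = 0.1500/0.4500 = 0.3333
Terminal stock prices: S_uuu = 192.1, S_uud = 130.3, S_udd = 88.44, S_ddd = 60.02
Terminal payoffs (S − K): max(107.1, 0) = 107.1, max(45.34, 0) = 45.34, max(3.445, 0) = 3.445, max(-24.98, 0) = 0
Node uu (S = 137.2): V_uu = 1/1.1·[0.3333·107.0800 + 0.6667·45.3400] = 59.9273
Node ud (S = 93.1): V_ud = 1/1.1·[0.3333·45.3400 + 0.6667·3.4450] = 15.8273
Node dd (S = 63.17): V_dd = 1/1.1·[0.3333·3.4450 + 0.6667·0.0000] = 1.0439
Node u (S = 98): V_u = 1/1.1·[0.3333·59.9273 + 0.6667·15.8273] = 27.7521
Node d (S = 66.5): V_d = 1/1.1·[0.3333·15.8273 + 0.6667·1.0439] = 5.4288
Node 0 (S = 70): V_0 = 1/1.1·[0.3333·27.7521 + 0.6667·5.4288] = 11.6999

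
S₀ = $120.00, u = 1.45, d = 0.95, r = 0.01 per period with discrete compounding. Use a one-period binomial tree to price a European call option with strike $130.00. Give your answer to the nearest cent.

Risk-neutral probability p = (1 + 0.01 − 0.95)/(1.45 − 0.95) = 0.0600/0.5000 = 0.1200
Terminal stock prices: S_u = 174, S_d = 114
Terminal payoffs (S − K): max(44, 0) = 44, max(-16, 0) = 0
Node 0 (S = 120): V_0 = 1/1.01·[0.1200·44.0000 + 0.8800·0.0000] = 5.2277

$5.23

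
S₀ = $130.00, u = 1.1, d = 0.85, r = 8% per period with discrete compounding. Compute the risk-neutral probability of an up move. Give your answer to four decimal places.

p = 0.9200

Risk-neutral probability p = (1 + 0.08 − 0.85)/(1.1 − 0.85) = 0.2300/0.2500 = 0.9200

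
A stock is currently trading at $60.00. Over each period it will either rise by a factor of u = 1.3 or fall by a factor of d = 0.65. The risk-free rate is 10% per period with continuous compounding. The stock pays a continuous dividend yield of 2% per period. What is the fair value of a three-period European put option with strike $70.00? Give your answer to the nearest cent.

Per-period risk-free factor R = e^0.1 = 1.1052; dividend-adjusted growth = e^(0.1−0.02) = 1.0833.
Risk-neutral probability p = (1.0833 − 0.65)/(1.3 − 0.65) = 0.4333/0.6500 = 0.6666
Terminal stock prices: S_uuu = 131.8, S_uud = 65.91, S_udd = 32.96, S_ddd = 16.48
Terminal payoffs (K − S): max(-61.82, 0) = 0, max(4.09, 0) = 4.09, max(37.04, 0) = 37.04, max(53.52, 0) = 53.52
Node uu (S = 101.4): V_uu = e^(−0.1)·[0.6666·0.0000 + 0.3334·4.0900] = 1.2339
Node ud (S = 50.7): V_ud = e^(−0.1)·[0.6666·4.0900 + 0.3334·37.0450] = 13.6425
Node dd (S = 25.35): V_dd = e^(−0.1)·[0.6666·37.0450 + 0.3334·53.5225] = 38.4906
Node u (S = 78): V_u = e^(−0.1)·[0.6666·1.2339 + 0.3334·13.6425] = 4.8599
Node d (S = 39): V_d = e^(−0.1)·[0.6666·13.6425 + 0.3334·38.4906] = 19.8404
Node 0 (S = 60): V_0 = e^(−0.1)·[0.6666·4.8599 + 0.3334·19.8404] = 8.9167

$8.92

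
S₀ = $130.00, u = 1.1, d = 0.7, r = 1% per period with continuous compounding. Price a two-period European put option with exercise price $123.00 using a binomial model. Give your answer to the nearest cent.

$10.76

Risk-neutral probability p = (e^0.01 − 0.7)/(1.1 − 0.7) = 0.3101/0.4000 = 0.7751
Terminal stock prices: S_uu = 157.3, S_ud = 100.1, S_dd = 63.7
Terminal payoffs (K − S): max(-34.3, 0) = 0, max(22.9, 0) = 22.9, max(59.3, 0) = 59.3
Node u (S = 143): V_u = e^(−0.01)·[0.7751·0.0000 + 0.2249·22.9000] = 5.0984
Node d (S = 91): V_d = e^(−0.01)·[0.7751·22.9000 + 0.2249·59.3000] = 30.7761
Node 0 (S = 130): V_0 = e^(−0.01)·[0.7751·5.0984 + 0.2249·30.7761] = 10.7645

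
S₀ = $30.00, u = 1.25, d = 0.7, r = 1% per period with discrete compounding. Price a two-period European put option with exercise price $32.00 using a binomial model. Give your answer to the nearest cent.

$6.00

Risk-neutral probability p = (1 + 0.01 − 0.7)/(1.25 − 0.7) = 0.3100/0.5500 = 0.5636
Terminal stock prices: S_uu = 46.88, S_ud = 26.25, S_dd = 14.7
Terminal payoffs (K − S): max(-14.88, 0) = 0, max(5.75, 0) = 5.75, max(17.3, 0) = 17.3
Node u (S = 37.5): V_u = 1/1.01·[0.5636·0.0000 + 0.4364·5.7500] = 2.4842
Node d (S = 21): V_d = 1/1.01·[0.5636·5.7500 + 0.4364·17.3000] = 10.6832
Node 0 (S = 30): V_0 = 1/1.01·[0.5636·2.4842 + 0.4364·10.6832] = 6.0019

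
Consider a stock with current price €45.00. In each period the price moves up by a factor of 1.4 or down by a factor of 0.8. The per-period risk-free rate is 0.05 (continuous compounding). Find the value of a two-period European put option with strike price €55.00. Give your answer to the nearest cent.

€10.03

Risk-neutral probability p = (e^0.05 − 0.8)/(1.4 − 0.8) = 0.2513/0.6000 = 0.4188
Terminal stock prices: S_uu = 88.2, S_ud = 50.4, S_dd = 28.8
Terminal payoffs (K − S): max(-33.2, 0) = 0, max(4.6, 0) = 4.6, max(26.2, 0) = 26.2
Node u (S = 63): V_u = e^(−0.05)·[0.4188·0.0000 + 0.5812·4.6000] = 2.5432
Node d (S = 36): V_d = e^(−0.05)·[0.4188·4.6000 + 0.5812·26.2000] = 16.3176
Node 0 (S = 45): V_0 = e^(−0.05)·[0.4188·2.5432 + 0.5812·16.3176] = 10.0346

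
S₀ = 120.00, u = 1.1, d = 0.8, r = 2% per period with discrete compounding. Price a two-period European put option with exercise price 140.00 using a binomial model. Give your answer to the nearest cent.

17.25

Risk-neutral probability p = (1 + 0.02 − 0.8)/(1.1 − 0.8) = 0.2200/0.3000 = 0.7333
Terminal stock prices: S_uu = 145.2, S_ud = 105.6, S_dd = 76.8
Terminal payoffs (K − S): max(-5.2, 0) = 0, max(34.4, 0) = 34.4, max(63.2, 0) = 63.2
Node u (S = 132): V_u = 1/1.02·[0.7333·0.0000 + 0.2667·34.4000] = 8.9935
Node d (S = 96): V_d = 1/1.02·[0.7333·34.4000 + 0.2667·63.2000] = 41.2549
Node 0 (S = 120): V_0 = 1/1.02·[0.7333·8.9935 + 0.2667·41.2549] = 17.2515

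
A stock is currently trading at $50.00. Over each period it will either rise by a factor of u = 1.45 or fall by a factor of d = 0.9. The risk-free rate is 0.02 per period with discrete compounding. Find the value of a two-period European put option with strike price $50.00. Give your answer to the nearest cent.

$5.58

Risk-neutral probability p = (1 + 0.02 − 0.9)/(1.45 − 0.9) = 0.1200/0.5500 = 0.2182
Terminal stock prices: S_uu = 105.1, S_ud = 65.25, S_dd = 40.5
Terminal payoffs (K − S): max(-55.12, 0) = 0, max(-15.25, 0) = 0, max(9.5, 0) = 9.5
Node u (S = 72.5): V_u = 1/1.02·[0.2182·0.0000 + 0.7818·0.0000] = 0.0000
Node d (S = 45): V_d = 1/1.02·[0.2182·0.0000 + 0.7818·9.5000] = 7.2816
Node 0 (S = 50): V_0 = 1/1.02·[0.2182·0.0000 + 0.7818·7.2816] = 5.5813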